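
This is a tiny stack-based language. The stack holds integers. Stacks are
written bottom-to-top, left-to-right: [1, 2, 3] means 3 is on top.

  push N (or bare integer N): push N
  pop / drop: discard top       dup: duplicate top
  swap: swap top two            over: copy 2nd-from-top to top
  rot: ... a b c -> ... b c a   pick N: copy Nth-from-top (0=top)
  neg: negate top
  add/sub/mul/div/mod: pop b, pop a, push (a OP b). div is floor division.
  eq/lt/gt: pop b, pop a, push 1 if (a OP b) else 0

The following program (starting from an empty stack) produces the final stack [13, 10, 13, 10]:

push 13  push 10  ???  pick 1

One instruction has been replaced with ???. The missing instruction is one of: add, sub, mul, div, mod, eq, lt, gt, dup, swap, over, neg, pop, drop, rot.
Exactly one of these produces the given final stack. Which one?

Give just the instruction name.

Stack before ???: [13, 10]
Stack after ???:  [13, 10, 13]
The instruction that transforms [13, 10] -> [13, 10, 13] is: over

Answer: over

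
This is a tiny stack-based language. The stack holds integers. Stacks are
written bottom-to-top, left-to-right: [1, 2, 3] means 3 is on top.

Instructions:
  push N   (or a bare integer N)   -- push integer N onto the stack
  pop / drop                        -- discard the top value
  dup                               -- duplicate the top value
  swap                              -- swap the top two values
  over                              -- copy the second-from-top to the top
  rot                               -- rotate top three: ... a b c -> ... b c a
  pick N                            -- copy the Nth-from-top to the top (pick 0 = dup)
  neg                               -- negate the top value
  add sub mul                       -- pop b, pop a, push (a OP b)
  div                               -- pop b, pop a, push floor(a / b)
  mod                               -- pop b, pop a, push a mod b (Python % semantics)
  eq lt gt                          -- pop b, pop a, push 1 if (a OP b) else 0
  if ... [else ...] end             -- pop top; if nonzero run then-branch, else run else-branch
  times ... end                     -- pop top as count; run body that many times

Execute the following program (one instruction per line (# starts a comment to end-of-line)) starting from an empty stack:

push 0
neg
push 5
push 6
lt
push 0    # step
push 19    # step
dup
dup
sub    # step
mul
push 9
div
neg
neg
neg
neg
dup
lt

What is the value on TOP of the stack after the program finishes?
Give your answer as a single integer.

After 'push 0': [0]
After 'neg': [0]
After 'push 5': [0, 5]
After 'push 6': [0, 5, 6]
After 'lt': [0, 1]
After 'push 0': [0, 1, 0]
After 'push 19': [0, 1, 0, 19]
After 'dup': [0, 1, 0, 19, 19]
After 'dup': [0, 1, 0, 19, 19, 19]
After 'sub': [0, 1, 0, 19, 0]
After 'mul': [0, 1, 0, 0]
After 'push 9': [0, 1, 0, 0, 9]
After 'div': [0, 1, 0, 0]
After 'neg': [0, 1, 0, 0]
After 'neg': [0, 1, 0, 0]
After 'neg': [0, 1, 0, 0]
After 'neg': [0, 1, 0, 0]
After 'dup': [0, 1, 0, 0, 0]
After 'lt': [0, 1, 0, 0]

Answer: 0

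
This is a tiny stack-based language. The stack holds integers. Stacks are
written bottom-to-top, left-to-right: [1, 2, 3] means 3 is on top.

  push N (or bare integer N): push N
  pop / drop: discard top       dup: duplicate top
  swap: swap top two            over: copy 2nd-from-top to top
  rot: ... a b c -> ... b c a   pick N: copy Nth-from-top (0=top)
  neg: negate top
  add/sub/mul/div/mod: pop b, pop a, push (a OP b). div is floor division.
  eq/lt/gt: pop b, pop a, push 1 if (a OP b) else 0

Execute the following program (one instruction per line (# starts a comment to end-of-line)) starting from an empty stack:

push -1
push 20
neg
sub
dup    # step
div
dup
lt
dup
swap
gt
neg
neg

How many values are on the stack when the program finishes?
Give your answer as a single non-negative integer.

After 'push -1': stack = [-1] (depth 1)
After 'push 20': stack = [-1, 20] (depth 2)
After 'neg': stack = [-1, -20] (depth 2)
After 'sub': stack = [19] (depth 1)
After 'dup': stack = [19, 19] (depth 2)
After 'div': stack = [1] (depth 1)
After 'dup': stack = [1, 1] (depth 2)
After 'lt': stack = [0] (depth 1)
After 'dup': stack = [0, 0] (depth 2)
After 'swap': stack = [0, 0] (depth 2)
After 'gt': stack = [0] (depth 1)
After 'neg': stack = [0] (depth 1)
After 'neg': stack = [0] (depth 1)

Answer: 1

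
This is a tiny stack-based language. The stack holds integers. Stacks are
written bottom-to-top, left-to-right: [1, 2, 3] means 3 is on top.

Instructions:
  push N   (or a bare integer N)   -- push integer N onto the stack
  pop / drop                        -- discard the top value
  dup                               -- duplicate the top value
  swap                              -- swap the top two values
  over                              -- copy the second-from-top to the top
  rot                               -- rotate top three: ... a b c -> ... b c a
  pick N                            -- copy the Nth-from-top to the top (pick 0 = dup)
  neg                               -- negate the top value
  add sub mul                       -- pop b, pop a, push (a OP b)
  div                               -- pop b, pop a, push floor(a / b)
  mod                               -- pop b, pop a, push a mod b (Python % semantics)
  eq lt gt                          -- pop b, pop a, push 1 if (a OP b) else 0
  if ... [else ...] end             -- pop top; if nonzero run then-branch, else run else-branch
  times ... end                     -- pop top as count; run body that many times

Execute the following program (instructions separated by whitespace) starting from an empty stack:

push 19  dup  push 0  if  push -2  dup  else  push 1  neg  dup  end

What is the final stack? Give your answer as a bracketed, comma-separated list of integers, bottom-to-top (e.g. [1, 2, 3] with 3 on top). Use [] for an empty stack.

After 'push 19': [19]
After 'dup': [19, 19]
After 'push 0': [19, 19, 0]
After 'if': [19, 19]
After 'push 1': [19, 19, 1]
After 'neg': [19, 19, -1]
After 'dup': [19, 19, -1, -1]

Answer: [19, 19, -1, -1]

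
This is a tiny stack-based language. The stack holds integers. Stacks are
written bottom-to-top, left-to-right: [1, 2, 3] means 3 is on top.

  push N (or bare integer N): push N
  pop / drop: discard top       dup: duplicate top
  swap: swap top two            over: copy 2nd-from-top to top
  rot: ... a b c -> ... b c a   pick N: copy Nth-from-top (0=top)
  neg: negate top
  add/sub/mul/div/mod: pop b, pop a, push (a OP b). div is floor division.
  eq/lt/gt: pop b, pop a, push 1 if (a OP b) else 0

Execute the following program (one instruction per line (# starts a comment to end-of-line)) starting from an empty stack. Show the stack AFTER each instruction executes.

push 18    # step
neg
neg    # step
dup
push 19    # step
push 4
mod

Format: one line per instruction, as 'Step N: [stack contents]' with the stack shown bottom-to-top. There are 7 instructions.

Step 1: [18]
Step 2: [-18]
Step 3: [18]
Step 4: [18, 18]
Step 5: [18, 18, 19]
Step 6: [18, 18, 19, 4]
Step 7: [18, 18, 3]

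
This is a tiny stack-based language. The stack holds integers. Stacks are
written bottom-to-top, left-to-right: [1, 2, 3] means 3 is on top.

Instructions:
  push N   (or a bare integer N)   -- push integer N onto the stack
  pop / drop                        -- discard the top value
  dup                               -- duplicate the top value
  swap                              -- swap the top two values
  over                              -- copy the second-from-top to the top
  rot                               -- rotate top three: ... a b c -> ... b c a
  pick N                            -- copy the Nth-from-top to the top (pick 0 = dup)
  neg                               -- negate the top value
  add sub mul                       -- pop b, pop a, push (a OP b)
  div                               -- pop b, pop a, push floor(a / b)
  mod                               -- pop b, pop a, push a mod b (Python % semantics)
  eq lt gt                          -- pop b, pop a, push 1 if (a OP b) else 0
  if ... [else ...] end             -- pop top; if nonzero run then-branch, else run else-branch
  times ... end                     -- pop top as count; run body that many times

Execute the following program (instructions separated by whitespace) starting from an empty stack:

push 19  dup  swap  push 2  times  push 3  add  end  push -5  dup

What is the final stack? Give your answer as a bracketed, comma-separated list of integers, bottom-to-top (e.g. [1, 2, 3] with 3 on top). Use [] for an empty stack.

Answer: [19, 25, -5, -5]

Derivation:
After 'push 19': [19]
After 'dup': [19, 19]
After 'swap': [19, 19]
After 'push 2': [19, 19, 2]
After 'times': [19, 19]
After 'push 3': [19, 19, 3]
After 'add': [19, 22]
After 'push 3': [19, 22, 3]
After 'add': [19, 25]
After 'push -5': [19, 25, -5]
After 'dup': [19, 25, -5, -5]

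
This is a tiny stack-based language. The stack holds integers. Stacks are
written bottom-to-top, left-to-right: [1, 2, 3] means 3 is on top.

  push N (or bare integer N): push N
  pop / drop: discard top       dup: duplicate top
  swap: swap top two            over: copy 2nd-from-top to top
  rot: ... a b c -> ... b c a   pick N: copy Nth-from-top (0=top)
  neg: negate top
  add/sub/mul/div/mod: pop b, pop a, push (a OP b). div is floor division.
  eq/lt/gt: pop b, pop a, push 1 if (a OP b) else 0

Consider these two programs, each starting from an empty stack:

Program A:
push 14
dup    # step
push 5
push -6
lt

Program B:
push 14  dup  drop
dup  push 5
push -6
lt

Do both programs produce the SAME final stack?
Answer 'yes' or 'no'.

Program A trace:
  After 'push 14': [14]
  After 'dup': [14, 14]
  After 'push 5': [14, 14, 5]
  After 'push -6': [14, 14, 5, -6]
  After 'lt': [14, 14, 0]
Program A final stack: [14, 14, 0]

Program B trace:
  After 'push 14': [14]
  After 'dup': [14, 14]
  After 'drop': [14]
  After 'dup': [14, 14]
  After 'push 5': [14, 14, 5]
  After 'push -6': [14, 14, 5, -6]
  After 'lt': [14, 14, 0]
Program B final stack: [14, 14, 0]
Same: yes

Answer: yes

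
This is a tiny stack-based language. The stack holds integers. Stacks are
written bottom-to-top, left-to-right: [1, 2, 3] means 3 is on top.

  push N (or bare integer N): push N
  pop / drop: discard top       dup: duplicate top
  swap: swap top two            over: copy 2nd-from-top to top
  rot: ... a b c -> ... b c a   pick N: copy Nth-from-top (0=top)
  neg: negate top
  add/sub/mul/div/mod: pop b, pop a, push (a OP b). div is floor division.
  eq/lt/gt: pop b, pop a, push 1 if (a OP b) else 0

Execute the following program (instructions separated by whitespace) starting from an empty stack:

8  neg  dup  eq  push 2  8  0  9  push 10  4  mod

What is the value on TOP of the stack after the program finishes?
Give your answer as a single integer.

Answer: 2

Derivation:
After 'push 8': [8]
After 'neg': [-8]
After 'dup': [-8, -8]
After 'eq': [1]
After 'push 2': [1, 2]
After 'push 8': [1, 2, 8]
After 'push 0': [1, 2, 8, 0]
After 'push 9': [1, 2, 8, 0, 9]
After 'push 10': [1, 2, 8, 0, 9, 10]
After 'push 4': [1, 2, 8, 0, 9, 10, 4]
After 'mod': [1, 2, 8, 0, 9, 2]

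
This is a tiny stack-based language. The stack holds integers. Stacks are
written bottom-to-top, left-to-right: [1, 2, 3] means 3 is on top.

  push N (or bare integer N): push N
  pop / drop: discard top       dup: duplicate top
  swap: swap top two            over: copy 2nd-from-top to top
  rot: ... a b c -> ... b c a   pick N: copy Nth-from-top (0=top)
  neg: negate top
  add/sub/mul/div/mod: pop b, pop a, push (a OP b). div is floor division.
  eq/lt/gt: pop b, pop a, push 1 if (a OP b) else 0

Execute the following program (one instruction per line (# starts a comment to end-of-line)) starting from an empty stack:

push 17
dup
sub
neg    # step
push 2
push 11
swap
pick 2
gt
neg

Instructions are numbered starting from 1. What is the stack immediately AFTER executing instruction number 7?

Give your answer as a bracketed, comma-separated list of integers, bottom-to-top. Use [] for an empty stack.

Answer: [0, 11, 2]

Derivation:
Step 1 ('push 17'): [17]
Step 2 ('dup'): [17, 17]
Step 3 ('sub'): [0]
Step 4 ('neg'): [0]
Step 5 ('push 2'): [0, 2]
Step 6 ('push 11'): [0, 2, 11]
Step 7 ('swap'): [0, 11, 2]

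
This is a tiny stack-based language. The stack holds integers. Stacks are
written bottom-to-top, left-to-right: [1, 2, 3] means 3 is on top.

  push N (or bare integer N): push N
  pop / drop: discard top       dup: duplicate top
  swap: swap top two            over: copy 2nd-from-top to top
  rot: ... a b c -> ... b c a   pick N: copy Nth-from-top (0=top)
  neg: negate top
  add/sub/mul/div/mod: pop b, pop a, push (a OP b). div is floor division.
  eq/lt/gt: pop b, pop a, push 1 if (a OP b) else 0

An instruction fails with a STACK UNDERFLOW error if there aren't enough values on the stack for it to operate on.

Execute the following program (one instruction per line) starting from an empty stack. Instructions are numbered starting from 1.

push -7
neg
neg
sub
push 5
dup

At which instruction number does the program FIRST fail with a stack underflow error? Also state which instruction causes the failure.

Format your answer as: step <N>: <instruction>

Step 1 ('push -7'): stack = [-7], depth = 1
Step 2 ('neg'): stack = [7], depth = 1
Step 3 ('neg'): stack = [-7], depth = 1
Step 4 ('sub'): needs 2 value(s) but depth is 1 — STACK UNDERFLOW

Answer: step 4: sub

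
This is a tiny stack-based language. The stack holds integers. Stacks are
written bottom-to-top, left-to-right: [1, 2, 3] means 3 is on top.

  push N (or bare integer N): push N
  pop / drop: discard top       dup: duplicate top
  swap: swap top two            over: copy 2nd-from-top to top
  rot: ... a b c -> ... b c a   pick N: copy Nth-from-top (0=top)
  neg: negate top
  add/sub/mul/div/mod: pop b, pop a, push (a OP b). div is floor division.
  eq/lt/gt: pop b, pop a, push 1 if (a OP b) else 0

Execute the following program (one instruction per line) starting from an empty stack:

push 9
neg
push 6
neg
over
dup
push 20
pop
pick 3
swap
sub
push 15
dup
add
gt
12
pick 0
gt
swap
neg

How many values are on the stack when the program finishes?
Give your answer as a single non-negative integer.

Answer: 5

Derivation:
After 'push 9': stack = [9] (depth 1)
After 'neg': stack = [-9] (depth 1)
After 'push 6': stack = [-9, 6] (depth 2)
After 'neg': stack = [-9, -6] (depth 2)
After 'over': stack = [-9, -6, -9] (depth 3)
After 'dup': stack = [-9, -6, -9, -9] (depth 4)
After 'push 20': stack = [-9, -6, -9, -9, 20] (depth 5)
After 'pop': stack = [-9, -6, -9, -9] (depth 4)
After 'pick 3': stack = [-9, -6, -9, -9, -9] (depth 5)
After 'swap': stack = [-9, -6, -9, -9, -9] (depth 5)
After 'sub': stack = [-9, -6, -9, 0] (depth 4)
After 'push 15': stack = [-9, -6, -9, 0, 15] (depth 5)
After 'dup': stack = [-9, -6, -9, 0, 15, 15] (depth 6)
After 'add': stack = [-9, -6, -9, 0, 30] (depth 5)
After 'gt': stack = [-9, -6, -9, 0] (depth 4)
After 'push 12': stack = [-9, -6, -9, 0, 12] (depth 5)
After 'pick 0': stack = [-9, -6, -9, 0, 12, 12] (depth 6)
After 'gt': stack = [-9, -6, -9, 0, 0] (depth 5)
After 'swap': stack = [-9, -6, -9, 0, 0] (depth 5)
After 'neg': stack = [-9, -6, -9, 0, 0] (depth 5)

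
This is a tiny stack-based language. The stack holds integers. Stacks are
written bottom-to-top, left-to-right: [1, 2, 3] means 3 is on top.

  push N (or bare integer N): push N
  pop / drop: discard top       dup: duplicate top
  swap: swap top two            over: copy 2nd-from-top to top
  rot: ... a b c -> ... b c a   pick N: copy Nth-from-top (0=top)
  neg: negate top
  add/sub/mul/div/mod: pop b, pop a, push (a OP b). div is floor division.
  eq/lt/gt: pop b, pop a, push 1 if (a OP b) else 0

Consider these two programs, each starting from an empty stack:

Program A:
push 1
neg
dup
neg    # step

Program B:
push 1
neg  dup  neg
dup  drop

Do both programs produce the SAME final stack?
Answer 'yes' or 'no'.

Answer: yes

Derivation:
Program A trace:
  After 'push 1': [1]
  After 'neg': [-1]
  After 'dup': [-1, -1]
  After 'neg': [-1, 1]
Program A final stack: [-1, 1]

Program B trace:
  After 'push 1': [1]
  After 'neg': [-1]
  After 'dup': [-1, -1]
  After 'neg': [-1, 1]
  After 'dup': [-1, 1, 1]
  After 'drop': [-1, 1]
Program B final stack: [-1, 1]
Same: yes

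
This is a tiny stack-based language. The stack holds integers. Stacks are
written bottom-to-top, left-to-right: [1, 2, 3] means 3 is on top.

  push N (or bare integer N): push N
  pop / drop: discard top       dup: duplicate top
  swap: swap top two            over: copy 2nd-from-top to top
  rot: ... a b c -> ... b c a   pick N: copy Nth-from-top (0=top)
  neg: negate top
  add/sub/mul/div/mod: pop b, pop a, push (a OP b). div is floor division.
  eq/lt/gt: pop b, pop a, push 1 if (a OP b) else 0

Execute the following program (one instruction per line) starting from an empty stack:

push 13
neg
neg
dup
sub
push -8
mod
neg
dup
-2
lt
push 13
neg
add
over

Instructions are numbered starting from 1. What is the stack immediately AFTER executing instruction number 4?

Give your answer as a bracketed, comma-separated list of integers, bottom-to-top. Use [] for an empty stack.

Answer: [13, 13]

Derivation:
Step 1 ('push 13'): [13]
Step 2 ('neg'): [-13]
Step 3 ('neg'): [13]
Step 4 ('dup'): [13, 13]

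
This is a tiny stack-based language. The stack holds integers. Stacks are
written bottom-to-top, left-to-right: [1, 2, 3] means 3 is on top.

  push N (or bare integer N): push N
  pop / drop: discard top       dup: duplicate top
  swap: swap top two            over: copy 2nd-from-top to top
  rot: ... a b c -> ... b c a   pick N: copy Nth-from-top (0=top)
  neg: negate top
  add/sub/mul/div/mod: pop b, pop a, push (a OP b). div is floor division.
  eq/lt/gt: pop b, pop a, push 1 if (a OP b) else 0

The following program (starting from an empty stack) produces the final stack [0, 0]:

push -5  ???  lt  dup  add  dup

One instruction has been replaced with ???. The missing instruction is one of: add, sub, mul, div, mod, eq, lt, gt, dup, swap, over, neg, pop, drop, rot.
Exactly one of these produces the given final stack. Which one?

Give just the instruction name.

Stack before ???: [-5]
Stack after ???:  [-5, -5]
The instruction that transforms [-5] -> [-5, -5] is: dup

Answer: dup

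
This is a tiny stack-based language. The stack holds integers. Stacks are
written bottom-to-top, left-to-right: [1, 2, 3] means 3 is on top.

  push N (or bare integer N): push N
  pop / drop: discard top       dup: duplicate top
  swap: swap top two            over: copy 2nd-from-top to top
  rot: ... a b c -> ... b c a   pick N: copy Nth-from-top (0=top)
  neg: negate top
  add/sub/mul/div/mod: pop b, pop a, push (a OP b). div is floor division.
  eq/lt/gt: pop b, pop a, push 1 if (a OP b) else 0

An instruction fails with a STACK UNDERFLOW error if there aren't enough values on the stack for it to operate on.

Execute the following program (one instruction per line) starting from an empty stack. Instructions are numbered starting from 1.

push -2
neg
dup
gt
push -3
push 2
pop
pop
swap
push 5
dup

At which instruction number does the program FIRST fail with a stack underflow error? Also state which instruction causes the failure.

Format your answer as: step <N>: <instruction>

Answer: step 9: swap

Derivation:
Step 1 ('push -2'): stack = [-2], depth = 1
Step 2 ('neg'): stack = [2], depth = 1
Step 3 ('dup'): stack = [2, 2], depth = 2
Step 4 ('gt'): stack = [0], depth = 1
Step 5 ('push -3'): stack = [0, -3], depth = 2
Step 6 ('push 2'): stack = [0, -3, 2], depth = 3
Step 7 ('pop'): stack = [0, -3], depth = 2
Step 8 ('pop'): stack = [0], depth = 1
Step 9 ('swap'): needs 2 value(s) but depth is 1 — STACK UNDERFLOW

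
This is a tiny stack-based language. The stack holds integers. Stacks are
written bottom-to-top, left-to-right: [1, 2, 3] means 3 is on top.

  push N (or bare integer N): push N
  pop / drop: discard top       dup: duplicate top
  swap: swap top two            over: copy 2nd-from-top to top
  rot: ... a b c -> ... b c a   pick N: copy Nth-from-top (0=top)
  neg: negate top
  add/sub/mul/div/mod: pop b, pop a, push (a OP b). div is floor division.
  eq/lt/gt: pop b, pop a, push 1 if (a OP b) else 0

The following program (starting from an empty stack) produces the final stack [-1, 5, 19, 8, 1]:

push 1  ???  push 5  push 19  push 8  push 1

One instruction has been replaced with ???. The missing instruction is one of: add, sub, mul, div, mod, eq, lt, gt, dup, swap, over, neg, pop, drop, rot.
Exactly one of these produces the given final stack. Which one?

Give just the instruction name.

Stack before ???: [1]
Stack after ???:  [-1]
The instruction that transforms [1] -> [-1] is: neg

Answer: neg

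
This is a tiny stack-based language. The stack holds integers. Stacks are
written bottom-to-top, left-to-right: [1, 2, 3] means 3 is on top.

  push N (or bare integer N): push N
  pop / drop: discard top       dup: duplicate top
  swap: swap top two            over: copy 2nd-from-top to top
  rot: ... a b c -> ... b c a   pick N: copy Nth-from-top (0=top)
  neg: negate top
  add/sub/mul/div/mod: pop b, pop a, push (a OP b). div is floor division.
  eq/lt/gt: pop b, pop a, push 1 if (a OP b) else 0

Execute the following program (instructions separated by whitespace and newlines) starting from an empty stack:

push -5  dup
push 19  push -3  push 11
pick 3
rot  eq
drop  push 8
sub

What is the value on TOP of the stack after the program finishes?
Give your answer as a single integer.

After 'push -5': [-5]
After 'dup': [-5, -5]
After 'push 19': [-5, -5, 19]
After 'push -3': [-5, -5, 19, -3]
After 'push 11': [-5, -5, 19, -3, 11]
After 'pick 3': [-5, -5, 19, -3, 11, -5]
After 'rot': [-5, -5, 19, 11, -5, -3]
After 'eq': [-5, -5, 19, 11, 0]
After 'drop': [-5, -5, 19, 11]
After 'push 8': [-5, -5, 19, 11, 8]
After 'sub': [-5, -5, 19, 3]

Answer: 3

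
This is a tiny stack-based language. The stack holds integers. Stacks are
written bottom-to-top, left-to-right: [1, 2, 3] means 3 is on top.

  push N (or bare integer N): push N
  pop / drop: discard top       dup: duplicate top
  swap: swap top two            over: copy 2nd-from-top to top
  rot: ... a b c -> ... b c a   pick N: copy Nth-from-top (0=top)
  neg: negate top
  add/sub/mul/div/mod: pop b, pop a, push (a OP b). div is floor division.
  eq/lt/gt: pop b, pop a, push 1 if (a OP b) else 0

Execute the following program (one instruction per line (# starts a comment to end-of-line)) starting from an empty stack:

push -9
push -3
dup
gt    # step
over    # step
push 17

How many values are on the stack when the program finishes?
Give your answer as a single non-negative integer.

After 'push -9': stack = [-9] (depth 1)
After 'push -3': stack = [-9, -3] (depth 2)
After 'dup': stack = [-9, -3, -3] (depth 3)
After 'gt': stack = [-9, 0] (depth 2)
After 'over': stack = [-9, 0, -9] (depth 3)
After 'push 17': stack = [-9, 0, -9, 17] (depth 4)

Answer: 4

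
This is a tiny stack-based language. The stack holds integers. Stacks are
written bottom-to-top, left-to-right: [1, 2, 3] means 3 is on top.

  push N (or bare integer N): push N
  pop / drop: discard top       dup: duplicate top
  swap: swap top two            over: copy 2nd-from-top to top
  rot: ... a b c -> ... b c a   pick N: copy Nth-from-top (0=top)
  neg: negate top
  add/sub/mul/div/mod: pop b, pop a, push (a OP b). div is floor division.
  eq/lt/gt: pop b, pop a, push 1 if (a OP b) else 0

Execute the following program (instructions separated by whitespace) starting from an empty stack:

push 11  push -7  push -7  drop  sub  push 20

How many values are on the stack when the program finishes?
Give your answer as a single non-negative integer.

Answer: 2

Derivation:
After 'push 11': stack = [11] (depth 1)
After 'push -7': stack = [11, -7] (depth 2)
After 'push -7': stack = [11, -7, -7] (depth 3)
After 'drop': stack = [11, -7] (depth 2)
After 'sub': stack = [18] (depth 1)
After 'push 20': stack = [18, 20] (depth 2)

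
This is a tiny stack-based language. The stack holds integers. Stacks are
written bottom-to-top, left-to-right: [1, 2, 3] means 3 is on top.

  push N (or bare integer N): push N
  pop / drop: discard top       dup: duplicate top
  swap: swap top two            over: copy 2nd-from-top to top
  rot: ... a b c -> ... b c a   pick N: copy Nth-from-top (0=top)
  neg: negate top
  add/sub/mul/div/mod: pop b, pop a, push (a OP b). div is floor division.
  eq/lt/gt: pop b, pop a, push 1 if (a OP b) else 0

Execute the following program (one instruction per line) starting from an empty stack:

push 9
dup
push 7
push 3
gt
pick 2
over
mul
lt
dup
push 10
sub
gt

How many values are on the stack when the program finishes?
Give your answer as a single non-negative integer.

After 'push 9': stack = [9] (depth 1)
After 'dup': stack = [9, 9] (depth 2)
After 'push 7': stack = [9, 9, 7] (depth 3)
After 'push 3': stack = [9, 9, 7, 3] (depth 4)
After 'gt': stack = [9, 9, 1] (depth 3)
After 'pick 2': stack = [9, 9, 1, 9] (depth 4)
After 'over': stack = [9, 9, 1, 9, 1] (depth 5)
After 'mul': stack = [9, 9, 1, 9] (depth 4)
After 'lt': stack = [9, 9, 1] (depth 3)
After 'dup': stack = [9, 9, 1, 1] (depth 4)
After 'push 10': stack = [9, 9, 1, 1, 10] (depth 5)
After 'sub': stack = [9, 9, 1, -9] (depth 4)
After 'gt': stack = [9, 9, 1] (depth 3)

Answer: 3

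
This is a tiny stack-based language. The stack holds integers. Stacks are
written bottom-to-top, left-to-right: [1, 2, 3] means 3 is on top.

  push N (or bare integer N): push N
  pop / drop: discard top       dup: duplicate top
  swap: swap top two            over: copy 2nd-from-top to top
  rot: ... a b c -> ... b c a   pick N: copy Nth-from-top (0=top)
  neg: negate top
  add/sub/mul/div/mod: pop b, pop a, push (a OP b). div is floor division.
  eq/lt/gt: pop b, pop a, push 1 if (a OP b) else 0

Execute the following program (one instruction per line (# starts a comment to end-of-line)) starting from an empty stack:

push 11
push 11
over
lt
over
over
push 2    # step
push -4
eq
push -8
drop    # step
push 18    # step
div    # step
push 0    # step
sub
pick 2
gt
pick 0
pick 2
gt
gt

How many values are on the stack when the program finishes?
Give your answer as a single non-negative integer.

After 'push 11': stack = [11] (depth 1)
After 'push 11': stack = [11, 11] (depth 2)
After 'over': stack = [11, 11, 11] (depth 3)
After 'lt': stack = [11, 0] (depth 2)
After 'over': stack = [11, 0, 11] (depth 3)
After 'over': stack = [11, 0, 11, 0] (depth 4)
After 'push 2': stack = [11, 0, 11, 0, 2] (depth 5)
After 'push -4': stack = [11, 0, 11, 0, 2, -4] (depth 6)
After 'eq': stack = [11, 0, 11, 0, 0] (depth 5)
After 'push -8': stack = [11, 0, 11, 0, 0, -8] (depth 6)
  ...
After 'push 18': stack = [11, 0, 11, 0, 0, 18] (depth 6)
After 'div': stack = [11, 0, 11, 0, 0] (depth 5)
After 'push 0': stack = [11, 0, 11, 0, 0, 0] (depth 6)
After 'sub': stack = [11, 0, 11, 0, 0] (depth 5)
After 'pick 2': stack = [11, 0, 11, 0, 0, 11] (depth 6)
After 'gt': stack = [11, 0, 11, 0, 0] (depth 5)
After 'pick 0': stack = [11, 0, 11, 0, 0, 0] (depth 6)
After 'pick 2': stack = [11, 0, 11, 0, 0, 0, 0] (depth 7)
After 'gt': stack = [11, 0, 11, 0, 0, 0] (depth 6)
After 'gt': stack = [11, 0, 11, 0, 0] (depth 5)

Answer: 5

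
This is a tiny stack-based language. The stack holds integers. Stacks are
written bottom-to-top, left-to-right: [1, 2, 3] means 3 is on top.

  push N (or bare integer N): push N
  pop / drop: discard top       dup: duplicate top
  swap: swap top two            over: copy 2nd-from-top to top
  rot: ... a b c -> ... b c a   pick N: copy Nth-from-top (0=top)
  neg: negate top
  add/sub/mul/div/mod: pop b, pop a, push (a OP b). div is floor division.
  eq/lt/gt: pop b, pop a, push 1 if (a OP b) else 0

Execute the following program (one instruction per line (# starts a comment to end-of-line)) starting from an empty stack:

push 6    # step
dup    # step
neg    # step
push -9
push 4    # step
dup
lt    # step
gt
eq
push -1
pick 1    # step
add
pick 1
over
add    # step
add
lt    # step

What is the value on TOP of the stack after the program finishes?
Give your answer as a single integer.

After 'push 6': [6]
After 'dup': [6, 6]
After 'neg': [6, -6]
After 'push -9': [6, -6, -9]
After 'push 4': [6, -6, -9, 4]
After 'dup': [6, -6, -9, 4, 4]
After 'lt': [6, -6, -9, 0]
After 'gt': [6, -6, 0]
After 'eq': [6, 0]
After 'push -1': [6, 0, -1]
After 'pick 1': [6, 0, -1, 0]
After 'add': [6, 0, -1]
After 'pick 1': [6, 0, -1, 0]
After 'over': [6, 0, -1, 0, -1]
After 'add': [6, 0, -1, -1]
After 'add': [6, 0, -2]
After 'lt': [6, 0]

Answer: 0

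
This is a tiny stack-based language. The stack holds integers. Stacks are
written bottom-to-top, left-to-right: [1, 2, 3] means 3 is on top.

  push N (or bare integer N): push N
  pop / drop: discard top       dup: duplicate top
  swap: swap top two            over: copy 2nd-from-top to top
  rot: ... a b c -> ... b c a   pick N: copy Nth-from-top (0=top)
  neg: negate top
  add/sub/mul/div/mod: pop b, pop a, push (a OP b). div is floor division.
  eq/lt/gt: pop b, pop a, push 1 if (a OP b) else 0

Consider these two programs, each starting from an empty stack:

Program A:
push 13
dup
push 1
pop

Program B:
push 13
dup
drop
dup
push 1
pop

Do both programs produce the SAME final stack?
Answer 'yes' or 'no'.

Program A trace:
  After 'push 13': [13]
  After 'dup': [13, 13]
  After 'push 1': [13, 13, 1]
  After 'pop': [13, 13]
Program A final stack: [13, 13]

Program B trace:
  After 'push 13': [13]
  After 'dup': [13, 13]
  After 'drop': [13]
  After 'dup': [13, 13]
  After 'push 1': [13, 13, 1]
  After 'pop': [13, 13]
Program B final stack: [13, 13]
Same: yes

Answer: yes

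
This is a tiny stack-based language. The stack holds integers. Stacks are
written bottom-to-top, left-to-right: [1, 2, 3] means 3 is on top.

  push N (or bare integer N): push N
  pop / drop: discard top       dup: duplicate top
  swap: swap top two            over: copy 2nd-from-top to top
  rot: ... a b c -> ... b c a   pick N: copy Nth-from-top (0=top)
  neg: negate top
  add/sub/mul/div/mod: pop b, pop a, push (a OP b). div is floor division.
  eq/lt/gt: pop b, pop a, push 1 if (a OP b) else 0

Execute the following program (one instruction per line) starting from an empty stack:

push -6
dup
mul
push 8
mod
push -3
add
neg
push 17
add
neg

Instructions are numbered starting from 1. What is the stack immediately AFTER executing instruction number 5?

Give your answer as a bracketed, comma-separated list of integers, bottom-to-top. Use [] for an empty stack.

Answer: [4]

Derivation:
Step 1 ('push -6'): [-6]
Step 2 ('dup'): [-6, -6]
Step 3 ('mul'): [36]
Step 4 ('push 8'): [36, 8]
Step 5 ('mod'): [4]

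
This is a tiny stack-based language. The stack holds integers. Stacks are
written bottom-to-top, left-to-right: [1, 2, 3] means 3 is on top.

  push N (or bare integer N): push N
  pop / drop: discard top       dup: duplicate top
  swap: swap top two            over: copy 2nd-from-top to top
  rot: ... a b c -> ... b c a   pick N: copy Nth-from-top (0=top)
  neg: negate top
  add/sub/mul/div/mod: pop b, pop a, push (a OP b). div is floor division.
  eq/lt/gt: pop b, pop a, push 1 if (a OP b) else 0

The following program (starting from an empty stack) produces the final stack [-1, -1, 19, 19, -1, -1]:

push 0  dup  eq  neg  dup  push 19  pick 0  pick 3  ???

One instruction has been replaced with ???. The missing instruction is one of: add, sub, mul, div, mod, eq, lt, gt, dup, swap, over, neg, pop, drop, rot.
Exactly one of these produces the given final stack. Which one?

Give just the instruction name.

Answer: dup

Derivation:
Stack before ???: [-1, -1, 19, 19, -1]
Stack after ???:  [-1, -1, 19, 19, -1, -1]
The instruction that transforms [-1, -1, 19, 19, -1] -> [-1, -1, 19, 19, -1, -1] is: dup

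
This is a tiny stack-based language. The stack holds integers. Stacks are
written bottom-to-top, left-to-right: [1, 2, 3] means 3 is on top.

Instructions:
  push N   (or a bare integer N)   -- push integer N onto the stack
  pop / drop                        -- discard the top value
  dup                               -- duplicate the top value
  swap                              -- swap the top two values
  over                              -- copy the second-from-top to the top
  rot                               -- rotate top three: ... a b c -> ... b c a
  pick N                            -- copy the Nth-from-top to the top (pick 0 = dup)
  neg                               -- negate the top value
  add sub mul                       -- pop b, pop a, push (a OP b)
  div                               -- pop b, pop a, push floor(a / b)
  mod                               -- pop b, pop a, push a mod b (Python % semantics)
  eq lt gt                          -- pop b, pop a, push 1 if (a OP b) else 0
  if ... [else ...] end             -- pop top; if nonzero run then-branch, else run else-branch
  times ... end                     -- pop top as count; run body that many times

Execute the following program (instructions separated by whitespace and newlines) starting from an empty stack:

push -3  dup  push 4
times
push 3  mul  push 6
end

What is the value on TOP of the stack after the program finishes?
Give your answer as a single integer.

After 'push -3': [-3]
After 'dup': [-3, -3]
After 'push 4': [-3, -3, 4]
After 'times': [-3, -3]
After 'push 3': [-3, -3, 3]
After 'mul': [-3, -9]
After 'push 6': [-3, -9, 6]
After 'push 3': [-3, -9, 6, 3]
After 'mul': [-3, -9, 18]
After 'push 6': [-3, -9, 18, 6]
After 'push 3': [-3, -9, 18, 6, 3]
After 'mul': [-3, -9, 18, 18]
After 'push 6': [-3, -9, 18, 18, 6]
After 'push 3': [-3, -9, 18, 18, 6, 3]
After 'mul': [-3, -9, 18, 18, 18]
After 'push 6': [-3, -9, 18, 18, 18, 6]

Answer: 6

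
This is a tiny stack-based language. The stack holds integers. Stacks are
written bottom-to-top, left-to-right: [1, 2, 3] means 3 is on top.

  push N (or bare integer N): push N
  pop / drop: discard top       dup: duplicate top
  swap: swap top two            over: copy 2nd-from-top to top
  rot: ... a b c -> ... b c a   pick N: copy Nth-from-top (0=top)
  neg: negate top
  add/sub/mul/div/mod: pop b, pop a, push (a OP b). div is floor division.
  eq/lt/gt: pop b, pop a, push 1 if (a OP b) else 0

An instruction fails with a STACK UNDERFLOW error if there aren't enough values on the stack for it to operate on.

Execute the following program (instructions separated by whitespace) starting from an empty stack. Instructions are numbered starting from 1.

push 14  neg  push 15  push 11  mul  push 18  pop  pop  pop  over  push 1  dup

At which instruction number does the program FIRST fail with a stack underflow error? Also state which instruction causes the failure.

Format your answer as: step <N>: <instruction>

Step 1 ('push 14'): stack = [14], depth = 1
Step 2 ('neg'): stack = [-14], depth = 1
Step 3 ('push 15'): stack = [-14, 15], depth = 2
Step 4 ('push 11'): stack = [-14, 15, 11], depth = 3
Step 5 ('mul'): stack = [-14, 165], depth = 2
Step 6 ('push 18'): stack = [-14, 165, 18], depth = 3
Step 7 ('pop'): stack = [-14, 165], depth = 2
Step 8 ('pop'): stack = [-14], depth = 1
Step 9 ('pop'): stack = [], depth = 0
Step 10 ('over'): needs 2 value(s) but depth is 0 — STACK UNDERFLOW

Answer: step 10: over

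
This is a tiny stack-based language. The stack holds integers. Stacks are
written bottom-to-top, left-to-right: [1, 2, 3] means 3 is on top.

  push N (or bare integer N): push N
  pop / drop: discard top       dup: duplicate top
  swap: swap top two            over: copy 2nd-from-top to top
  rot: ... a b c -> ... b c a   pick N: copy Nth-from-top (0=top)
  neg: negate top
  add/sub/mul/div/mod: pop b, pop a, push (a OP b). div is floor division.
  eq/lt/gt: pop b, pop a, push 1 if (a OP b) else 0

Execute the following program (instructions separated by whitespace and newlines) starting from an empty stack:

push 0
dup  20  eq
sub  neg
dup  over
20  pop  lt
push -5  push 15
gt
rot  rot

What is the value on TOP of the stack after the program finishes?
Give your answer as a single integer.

After 'push 0': [0]
After 'dup': [0, 0]
After 'push 20': [0, 0, 20]
After 'eq': [0, 0]
After 'sub': [0]
After 'neg': [0]
After 'dup': [0, 0]
After 'over': [0, 0, 0]
After 'push 20': [0, 0, 0, 20]
After 'pop': [0, 0, 0]
After 'lt': [0, 0]
After 'push -5': [0, 0, -5]
After 'push 15': [0, 0, -5, 15]
After 'gt': [0, 0, 0]
After 'rot': [0, 0, 0]
After 'rot': [0, 0, 0]

Answer: 0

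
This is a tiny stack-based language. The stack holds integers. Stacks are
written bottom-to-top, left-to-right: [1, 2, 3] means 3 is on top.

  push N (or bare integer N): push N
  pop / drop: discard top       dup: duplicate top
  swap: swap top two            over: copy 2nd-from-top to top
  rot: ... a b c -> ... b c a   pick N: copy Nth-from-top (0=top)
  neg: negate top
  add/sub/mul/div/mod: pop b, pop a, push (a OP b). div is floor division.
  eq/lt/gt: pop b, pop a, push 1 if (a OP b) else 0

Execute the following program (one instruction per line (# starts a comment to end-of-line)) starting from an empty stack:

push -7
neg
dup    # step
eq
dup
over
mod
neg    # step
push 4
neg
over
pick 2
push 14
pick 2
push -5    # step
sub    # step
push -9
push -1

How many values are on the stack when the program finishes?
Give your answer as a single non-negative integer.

After 'push -7': stack = [-7] (depth 1)
After 'neg': stack = [7] (depth 1)
After 'dup': stack = [7, 7] (depth 2)
After 'eq': stack = [1] (depth 1)
After 'dup': stack = [1, 1] (depth 2)
After 'over': stack = [1, 1, 1] (depth 3)
After 'mod': stack = [1, 0] (depth 2)
After 'neg': stack = [1, 0] (depth 2)
After 'push 4': stack = [1, 0, 4] (depth 3)
After 'neg': stack = [1, 0, -4] (depth 3)
After 'over': stack = [1, 0, -4, 0] (depth 4)
After 'pick 2': stack = [1, 0, -4, 0, 0] (depth 5)
After 'push 14': stack = [1, 0, -4, 0, 0, 14] (depth 6)
After 'pick 2': stack = [1, 0, -4, 0, 0, 14, 0] (depth 7)
After 'push -5': stack = [1, 0, -4, 0, 0, 14, 0, -5] (depth 8)
After 'sub': stack = [1, 0, -4, 0, 0, 14, 5] (depth 7)
After 'push -9': stack = [1, 0, -4, 0, 0, 14, 5, -9] (depth 8)
After 'push -1': stack = [1, 0, -4, 0, 0, 14, 5, -9, -1] (depth 9)

Answer: 9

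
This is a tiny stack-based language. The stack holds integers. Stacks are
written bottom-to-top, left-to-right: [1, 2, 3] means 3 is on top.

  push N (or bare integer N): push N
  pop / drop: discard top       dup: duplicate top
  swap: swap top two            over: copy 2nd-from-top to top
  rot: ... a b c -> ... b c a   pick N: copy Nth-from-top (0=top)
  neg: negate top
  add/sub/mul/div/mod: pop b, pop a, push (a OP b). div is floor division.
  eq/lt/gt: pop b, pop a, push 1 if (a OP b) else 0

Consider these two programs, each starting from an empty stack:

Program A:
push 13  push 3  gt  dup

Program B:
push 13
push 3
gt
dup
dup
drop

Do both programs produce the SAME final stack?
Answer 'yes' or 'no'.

Program A trace:
  After 'push 13': [13]
  After 'push 3': [13, 3]
  After 'gt': [1]
  After 'dup': [1, 1]
Program A final stack: [1, 1]

Program B trace:
  After 'push 13': [13]
  After 'push 3': [13, 3]
  After 'gt': [1]
  After 'dup': [1, 1]
  After 'dup': [1, 1, 1]
  After 'drop': [1, 1]
Program B final stack: [1, 1]
Same: yes

Answer: yes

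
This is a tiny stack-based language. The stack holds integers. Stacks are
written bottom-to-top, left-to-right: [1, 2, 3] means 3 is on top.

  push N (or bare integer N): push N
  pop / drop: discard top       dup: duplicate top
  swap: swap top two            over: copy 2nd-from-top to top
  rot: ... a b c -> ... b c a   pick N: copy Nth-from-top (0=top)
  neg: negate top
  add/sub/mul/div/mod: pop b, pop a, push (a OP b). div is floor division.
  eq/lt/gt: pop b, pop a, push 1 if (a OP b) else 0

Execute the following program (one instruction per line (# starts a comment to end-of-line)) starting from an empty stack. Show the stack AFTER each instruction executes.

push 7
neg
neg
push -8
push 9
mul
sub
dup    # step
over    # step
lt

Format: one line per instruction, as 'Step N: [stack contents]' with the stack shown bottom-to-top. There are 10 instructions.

Step 1: [7]
Step 2: [-7]
Step 3: [7]
Step 4: [7, -8]
Step 5: [7, -8, 9]
Step 6: [7, -72]
Step 7: [79]
Step 8: [79, 79]
Step 9: [79, 79, 79]
Step 10: [79, 0]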